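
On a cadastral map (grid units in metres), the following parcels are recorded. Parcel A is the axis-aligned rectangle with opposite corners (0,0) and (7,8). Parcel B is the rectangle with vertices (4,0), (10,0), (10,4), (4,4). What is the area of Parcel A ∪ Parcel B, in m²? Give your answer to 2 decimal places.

68.00

By inclusion–exclusion:
Individual areas: |Parcel A| = 56, |Parcel B| = 24.
|Parcel A∩Parcel B|: x∈[4,7], y∈[0,4] → 3·4 = 12.
|Parcel A ∪ Parcel B| = 80 − 12 = 68.00.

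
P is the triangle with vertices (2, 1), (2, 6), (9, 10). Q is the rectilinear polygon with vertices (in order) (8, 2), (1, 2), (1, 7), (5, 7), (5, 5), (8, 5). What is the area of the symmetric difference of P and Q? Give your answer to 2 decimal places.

24.58

|P| = 17.5, |Q| = 29, |P∩Q| = 10.9583.
|P △ Q| = |P| + |Q| − 2·|P∩Q| = 17.5 + 29 − 21.9167 = 24.58.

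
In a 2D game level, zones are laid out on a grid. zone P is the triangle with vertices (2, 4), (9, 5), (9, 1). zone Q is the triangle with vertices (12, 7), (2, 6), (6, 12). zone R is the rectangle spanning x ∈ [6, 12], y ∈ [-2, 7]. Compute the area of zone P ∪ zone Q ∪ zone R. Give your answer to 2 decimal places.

By inclusion–exclusion:
Individual areas: |zone P| = 14, |zone Q| = 28, |zone R| = 54.
|zone P∩zone Q| = 0.
|zone P∩zone R| = 9.4286.
|zone Q∩zone R| = 1.8.
|zone P∩zone Q∩zone R| = 0.
|zone P ∪ zone Q ∪ zone R| = 96 − 11.2286 + 0 = 84.77.

84.77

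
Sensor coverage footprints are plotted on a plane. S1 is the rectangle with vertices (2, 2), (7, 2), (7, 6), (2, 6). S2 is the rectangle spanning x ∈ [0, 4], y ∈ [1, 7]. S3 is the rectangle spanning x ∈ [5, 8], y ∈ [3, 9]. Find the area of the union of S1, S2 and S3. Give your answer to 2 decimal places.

By inclusion–exclusion:
Individual areas: |S1| = 20, |S2| = 24, |S3| = 18.
|S1∩S2|: x∈[2,4], y∈[2,6] → 2·4 = 8.
|S1∩S3|: x∈[5,7], y∈[3,6] → 2·3 = 6.
|S2∩S3| = 0 (no overlap).
|S1∩S2∩S3| = 0.
|S1 ∪ S2 ∪ S3| = 62 − 14 + 0 = 48.00.

48.00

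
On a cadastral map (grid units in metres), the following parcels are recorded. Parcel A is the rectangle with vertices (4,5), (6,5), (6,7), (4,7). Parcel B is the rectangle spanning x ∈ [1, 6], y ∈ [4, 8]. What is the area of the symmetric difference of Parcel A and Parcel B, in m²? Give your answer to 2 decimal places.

|Parcel A∩Parcel B|: x∈[4,6], y∈[5,7] → 2·2 = 4.
|Parcel A △ Parcel B| = |Parcel A| + |Parcel B| − 2·|Parcel A∩Parcel B| = 4 + 20 − 8 = 16.00.

16.00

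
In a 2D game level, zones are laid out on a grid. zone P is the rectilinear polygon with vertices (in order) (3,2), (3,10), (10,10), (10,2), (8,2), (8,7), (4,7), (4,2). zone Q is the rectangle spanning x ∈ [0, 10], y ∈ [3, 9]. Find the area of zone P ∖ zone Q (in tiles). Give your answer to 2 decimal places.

|zone P| = 36, |zone P∩zone Q| = 26.
|zone P ∖ zone Q| = |zone P| − |zone P∩zone Q| = 36 − 26 = 10.00.

10.00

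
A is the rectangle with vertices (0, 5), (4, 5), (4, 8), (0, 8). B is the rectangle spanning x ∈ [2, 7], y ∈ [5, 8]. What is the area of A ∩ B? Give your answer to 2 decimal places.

6.00

|A∩B|: x∈[2,4], y∈[5,8] → 2·3 = 6.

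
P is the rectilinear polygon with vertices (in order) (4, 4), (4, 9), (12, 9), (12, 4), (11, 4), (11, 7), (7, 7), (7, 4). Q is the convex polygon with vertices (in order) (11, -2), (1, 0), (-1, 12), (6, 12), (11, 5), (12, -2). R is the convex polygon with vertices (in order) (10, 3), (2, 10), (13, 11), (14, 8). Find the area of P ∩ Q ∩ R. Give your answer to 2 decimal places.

9.94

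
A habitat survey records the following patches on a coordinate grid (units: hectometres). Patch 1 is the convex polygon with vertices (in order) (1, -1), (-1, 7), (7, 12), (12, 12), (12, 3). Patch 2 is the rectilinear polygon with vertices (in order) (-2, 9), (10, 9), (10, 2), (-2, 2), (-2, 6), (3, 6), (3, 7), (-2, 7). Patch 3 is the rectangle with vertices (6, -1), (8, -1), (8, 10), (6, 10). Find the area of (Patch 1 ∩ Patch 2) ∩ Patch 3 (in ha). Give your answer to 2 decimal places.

The region (Patch 1 ∩ Patch 2) ∩ Patch 3 is the polygon with vertices (8,9), (8,2), (6,2), (6,9).
By the shoelace formula its area is 14.00.

14.00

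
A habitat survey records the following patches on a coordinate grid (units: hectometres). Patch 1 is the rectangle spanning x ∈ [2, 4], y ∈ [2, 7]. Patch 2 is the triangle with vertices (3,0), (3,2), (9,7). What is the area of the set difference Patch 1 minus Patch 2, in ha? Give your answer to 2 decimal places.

|Patch 1| = 10, |Patch 1∩Patch 2| = 0.4167.
|Patch 1 ∖ Patch 2| = |Patch 1| − |Patch 1∩Patch 2| = 10 − 0.4167 = 9.58.

9.58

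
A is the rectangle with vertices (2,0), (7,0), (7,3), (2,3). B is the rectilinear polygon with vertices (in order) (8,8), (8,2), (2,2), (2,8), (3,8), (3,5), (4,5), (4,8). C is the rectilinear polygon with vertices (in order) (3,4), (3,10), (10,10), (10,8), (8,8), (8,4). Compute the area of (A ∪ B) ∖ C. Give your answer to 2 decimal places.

|A ∪ B| = 43.
|(A ∪ B) ∩ C| = 17.
|(A ∪ B) ∖ C| = 43 − 17 = 26.00.

26.00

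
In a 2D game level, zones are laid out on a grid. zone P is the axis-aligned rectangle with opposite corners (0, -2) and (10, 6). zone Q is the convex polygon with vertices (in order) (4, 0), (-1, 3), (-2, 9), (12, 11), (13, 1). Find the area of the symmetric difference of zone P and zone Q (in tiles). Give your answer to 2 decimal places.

101.60

|zone P| = 80, |zone Q| = 128, |zone P∩zone Q| = 53.2.
|zone P △ zone Q| = |zone P| + |zone Q| − 2·|zone P∩zone Q| = 80 + 128 − 106.4 = 101.60.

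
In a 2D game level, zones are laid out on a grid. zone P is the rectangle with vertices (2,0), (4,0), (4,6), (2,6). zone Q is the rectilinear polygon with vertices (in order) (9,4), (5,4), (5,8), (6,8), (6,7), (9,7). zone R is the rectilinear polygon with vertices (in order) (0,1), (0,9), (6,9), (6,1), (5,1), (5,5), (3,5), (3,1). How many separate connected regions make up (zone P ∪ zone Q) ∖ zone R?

2

(zone P ∪ zone Q) ∖ zone R splits into 2 disjoint pieces (area 6, area 9).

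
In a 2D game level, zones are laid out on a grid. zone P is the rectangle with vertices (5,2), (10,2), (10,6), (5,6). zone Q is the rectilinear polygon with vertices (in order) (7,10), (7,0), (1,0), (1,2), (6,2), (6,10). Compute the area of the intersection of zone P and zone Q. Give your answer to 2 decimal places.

4.00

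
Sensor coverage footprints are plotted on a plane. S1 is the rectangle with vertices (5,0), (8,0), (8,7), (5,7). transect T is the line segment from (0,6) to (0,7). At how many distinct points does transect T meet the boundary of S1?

The segment lies entirely outside S1 and never meets its boundary.

0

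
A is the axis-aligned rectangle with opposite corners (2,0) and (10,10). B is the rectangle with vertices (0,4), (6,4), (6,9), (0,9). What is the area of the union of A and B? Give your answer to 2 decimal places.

By inclusion–exclusion:
Individual areas: |A| = 80, |B| = 30.
|A∩B|: x∈[2,6], y∈[4,9] → 4·5 = 20.
|A ∪ B| = 110 − 20 = 90.00.

90.00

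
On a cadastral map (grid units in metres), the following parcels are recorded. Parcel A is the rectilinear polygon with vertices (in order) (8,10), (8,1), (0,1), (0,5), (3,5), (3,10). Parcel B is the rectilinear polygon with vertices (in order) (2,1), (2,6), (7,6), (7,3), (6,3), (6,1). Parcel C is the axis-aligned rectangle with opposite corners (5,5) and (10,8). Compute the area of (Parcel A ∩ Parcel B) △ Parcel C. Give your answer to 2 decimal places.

33.00

|Parcel A ∩ Parcel B| = 22.
|(Parcel A ∩ Parcel B) ∩ Parcel C| = 2.
|(Parcel A ∩ Parcel B) △ Parcel C| = 22 + 15 − 4 = 33.00.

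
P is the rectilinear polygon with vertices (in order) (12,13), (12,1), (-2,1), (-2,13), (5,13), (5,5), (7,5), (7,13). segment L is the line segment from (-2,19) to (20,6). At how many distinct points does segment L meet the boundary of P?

2

The segment meets the boundary at (12,10.727), (8.154,13).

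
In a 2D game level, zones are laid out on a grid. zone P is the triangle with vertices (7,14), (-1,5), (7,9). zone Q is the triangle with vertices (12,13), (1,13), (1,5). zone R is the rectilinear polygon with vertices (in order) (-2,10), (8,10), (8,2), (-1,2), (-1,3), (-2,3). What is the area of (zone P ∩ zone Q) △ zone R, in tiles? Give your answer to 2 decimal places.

|zone P ∩ zone Q| = 18.0146.
|(zone P ∩ zone Q) ∩ zone R| = 11.348.
|(zone P ∩ zone Q) △ zone R| = 18.0146 + 79 − 22.696 = 74.32.

74.32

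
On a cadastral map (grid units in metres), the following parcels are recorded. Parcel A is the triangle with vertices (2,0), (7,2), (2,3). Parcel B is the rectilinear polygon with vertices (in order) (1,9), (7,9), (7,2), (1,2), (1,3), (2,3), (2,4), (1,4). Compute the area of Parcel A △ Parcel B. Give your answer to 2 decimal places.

|Parcel A| = 7.5, |Parcel B| = 41, |Parcel A∩Parcel B| = 2.5.
|Parcel A △ Parcel B| = |Parcel A| + |Parcel B| − 2·|Parcel A∩Parcel B| = 7.5 + 41 − 5 = 43.50.

43.50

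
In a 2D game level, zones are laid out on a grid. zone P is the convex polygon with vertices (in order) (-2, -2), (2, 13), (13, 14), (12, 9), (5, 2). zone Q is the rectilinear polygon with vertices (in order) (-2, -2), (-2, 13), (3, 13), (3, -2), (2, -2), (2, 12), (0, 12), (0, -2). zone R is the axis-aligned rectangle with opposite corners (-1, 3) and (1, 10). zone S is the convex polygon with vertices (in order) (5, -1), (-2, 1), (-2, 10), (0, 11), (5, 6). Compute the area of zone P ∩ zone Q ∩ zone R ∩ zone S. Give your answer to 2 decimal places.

The intersection is the polygon with vertices (-0.667,3), (0,5.5), (0,3).
By the shoelace formula its area is 0.83.

0.83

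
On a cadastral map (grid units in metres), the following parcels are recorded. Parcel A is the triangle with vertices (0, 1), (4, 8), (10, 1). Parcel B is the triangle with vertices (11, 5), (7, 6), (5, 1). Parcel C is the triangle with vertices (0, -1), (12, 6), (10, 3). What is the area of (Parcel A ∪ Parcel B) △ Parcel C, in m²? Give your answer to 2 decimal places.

39.97

|Parcel A ∪ Parcel B| = 41.3598.
|(Parcel A ∪ Parcel B) ∩ Parcel C| = 6.1957.
|(Parcel A ∪ Parcel B) △ Parcel C| = 41.3598 + 11 − 12.3914 = 39.97.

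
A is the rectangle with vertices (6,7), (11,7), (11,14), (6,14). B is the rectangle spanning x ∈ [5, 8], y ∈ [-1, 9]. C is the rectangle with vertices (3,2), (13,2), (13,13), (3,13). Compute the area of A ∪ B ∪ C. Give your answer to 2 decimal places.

By inclusion–exclusion:
Individual areas: |A| = 35, |B| = 30, |C| = 110.
|A∩B|: x∈[6,8], y∈[7,9] → 2·2 = 4.
|A∩C|: x∈[6,11], y∈[7,13] → 5·6 = 30.
|B∩C|: x∈[5,8], y∈[2,9] → 3·7 = 21.
|A∩B∩C| = 4.
|A ∪ B ∪ C| = 175 − 55 + 4 = 124.00.

124.00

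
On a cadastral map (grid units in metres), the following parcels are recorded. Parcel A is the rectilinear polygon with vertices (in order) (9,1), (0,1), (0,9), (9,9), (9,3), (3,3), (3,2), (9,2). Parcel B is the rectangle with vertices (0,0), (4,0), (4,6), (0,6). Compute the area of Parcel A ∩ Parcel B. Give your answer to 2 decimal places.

19.00

The intersection is the polygon with vertices (0,1), (0,6), (4,6), (4,3), (3,3), (3,2), (4,2), (4,1).
By the shoelace formula its area is 19.00.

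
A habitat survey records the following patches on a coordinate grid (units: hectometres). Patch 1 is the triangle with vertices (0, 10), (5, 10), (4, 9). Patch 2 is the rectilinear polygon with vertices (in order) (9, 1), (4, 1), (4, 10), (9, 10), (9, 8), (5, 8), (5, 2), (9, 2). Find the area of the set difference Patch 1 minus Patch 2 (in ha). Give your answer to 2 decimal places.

2.00

|Patch 1| = 2.5, |Patch 1∩Patch 2| = 0.5.
|Patch 1 ∖ Patch 2| = |Patch 1| − |Patch 1∩Patch 2| = 2.5 − 0.5 = 2.00.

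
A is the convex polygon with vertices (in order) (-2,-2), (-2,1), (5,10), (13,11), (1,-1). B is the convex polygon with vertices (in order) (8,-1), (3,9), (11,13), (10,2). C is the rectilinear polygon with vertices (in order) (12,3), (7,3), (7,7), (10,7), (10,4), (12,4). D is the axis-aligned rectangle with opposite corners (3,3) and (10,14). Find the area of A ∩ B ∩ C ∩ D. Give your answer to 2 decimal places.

The intersection is the polygon with vertices (7,7), (9,7), (7,5).
By the shoelace formula its area is 2.00.

2.00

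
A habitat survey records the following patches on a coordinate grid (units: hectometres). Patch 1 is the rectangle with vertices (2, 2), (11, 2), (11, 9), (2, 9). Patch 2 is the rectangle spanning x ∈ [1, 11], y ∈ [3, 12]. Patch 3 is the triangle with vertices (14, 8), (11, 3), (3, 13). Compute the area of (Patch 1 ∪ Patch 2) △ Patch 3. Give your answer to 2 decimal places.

84.49

|Patch 1 ∪ Patch 2| = 99.
|(Patch 1 ∪ Patch 2) ∩ Patch 3| = 24.7545.
|(Patch 1 ∪ Patch 2) △ Patch 3| = 99 + 35 − 49.5091 = 84.49.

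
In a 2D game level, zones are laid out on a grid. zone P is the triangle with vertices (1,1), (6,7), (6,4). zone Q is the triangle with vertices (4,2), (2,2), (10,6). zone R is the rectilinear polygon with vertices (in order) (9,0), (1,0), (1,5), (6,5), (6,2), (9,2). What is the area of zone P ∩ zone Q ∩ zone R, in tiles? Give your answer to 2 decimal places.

The intersection is the polygon with vertices (2,2), (6,4), (2.667,2).
By the shoelace formula its area is 0.67.

0.67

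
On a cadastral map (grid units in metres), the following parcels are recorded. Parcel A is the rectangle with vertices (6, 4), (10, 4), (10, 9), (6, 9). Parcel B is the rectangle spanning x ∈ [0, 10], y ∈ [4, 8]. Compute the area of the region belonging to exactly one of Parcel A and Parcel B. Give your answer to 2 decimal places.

|Parcel A∩Parcel B|: x∈[6,10], y∈[4,8] → 4·4 = 16.
|Parcel A △ Parcel B| = |Parcel A| + |Parcel B| − 2·|Parcel A∩Parcel B| = 20 + 40 − 32 = 28.00.

28.00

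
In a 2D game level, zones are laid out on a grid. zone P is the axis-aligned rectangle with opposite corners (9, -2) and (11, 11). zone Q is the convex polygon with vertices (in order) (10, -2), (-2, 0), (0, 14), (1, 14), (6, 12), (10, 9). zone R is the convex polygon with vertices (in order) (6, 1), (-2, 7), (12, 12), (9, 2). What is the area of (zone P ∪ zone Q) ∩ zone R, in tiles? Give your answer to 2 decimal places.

72.28

|zone P ∪ zone Q| = 161.7083.
|(zone P ∪ zone Q) ∩ zone R| = 72.28.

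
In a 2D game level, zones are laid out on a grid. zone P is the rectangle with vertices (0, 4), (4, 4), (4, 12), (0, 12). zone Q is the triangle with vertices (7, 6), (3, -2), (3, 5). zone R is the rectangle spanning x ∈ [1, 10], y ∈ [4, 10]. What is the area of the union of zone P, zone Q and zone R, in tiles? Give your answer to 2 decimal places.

By inclusion–exclusion:
Individual areas: |zone P| = 32, |zone Q| = 14, |zone R| = 54.
|zone P∩zone Q| = 1.125.
|zone P∩zone R|: x∈[1,4], y∈[4,10] → 3·6 = 18.
|zone Q∩zone R| = 5.
|zone P∩zone Q∩zone R| = 1.125.
|zone P ∪ zone Q ∪ zone R| = 100 − 24.125 + 1.125 = 77.00.

77.00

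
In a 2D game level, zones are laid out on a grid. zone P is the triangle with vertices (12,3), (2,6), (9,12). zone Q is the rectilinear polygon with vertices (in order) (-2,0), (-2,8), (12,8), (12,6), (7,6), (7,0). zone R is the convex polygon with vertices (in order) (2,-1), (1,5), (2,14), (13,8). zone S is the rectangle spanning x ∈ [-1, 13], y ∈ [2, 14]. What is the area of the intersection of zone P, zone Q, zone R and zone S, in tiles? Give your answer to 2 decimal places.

The intersection is the polygon with vertices (10.333,8), (10.905,6.286), (10.556,6), (7,6), (7,4.5), (2,6), (4.333,8).
By the shoelace formula its area is 18.69.

18.69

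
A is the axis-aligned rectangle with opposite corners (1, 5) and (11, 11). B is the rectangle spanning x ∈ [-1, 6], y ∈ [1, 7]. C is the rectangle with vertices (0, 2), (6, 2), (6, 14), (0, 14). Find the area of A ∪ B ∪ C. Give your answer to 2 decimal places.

114.00

By inclusion–exclusion:
Individual areas: |A| = 60, |B| = 42, |C| = 72.
|A∩B|: x∈[1,6], y∈[5,7] → 5·2 = 10.
|A∩C|: x∈[1,6], y∈[5,11] → 5·6 = 30.
|B∩C|: x∈[0,6], y∈[2,7] → 6·5 = 30.
|A∩B∩C| = 10.
|A ∪ B ∪ C| = 174 − 70 + 10 = 114.00.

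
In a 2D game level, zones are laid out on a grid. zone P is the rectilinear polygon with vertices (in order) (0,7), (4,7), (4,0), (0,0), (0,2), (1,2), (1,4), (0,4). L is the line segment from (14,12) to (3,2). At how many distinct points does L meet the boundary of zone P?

1

The segment meets the boundary at (4,2.909).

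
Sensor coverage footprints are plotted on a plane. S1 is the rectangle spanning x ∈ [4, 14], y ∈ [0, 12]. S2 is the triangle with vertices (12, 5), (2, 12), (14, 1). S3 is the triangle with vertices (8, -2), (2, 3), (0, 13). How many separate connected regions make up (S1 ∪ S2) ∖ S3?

(S1 ∪ S2) ∖ S3 splits into 2 disjoint pieces (area 112.3667, area 1.0667).

2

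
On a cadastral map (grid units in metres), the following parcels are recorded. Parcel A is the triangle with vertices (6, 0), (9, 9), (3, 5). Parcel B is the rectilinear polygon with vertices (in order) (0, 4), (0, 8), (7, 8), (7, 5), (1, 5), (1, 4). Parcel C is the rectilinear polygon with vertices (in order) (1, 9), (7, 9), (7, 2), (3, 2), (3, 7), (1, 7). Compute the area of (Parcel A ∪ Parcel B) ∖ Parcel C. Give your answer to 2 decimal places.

|Parcel A ∪ Parcel B| = 37.6667.
|(Parcel A ∪ Parcel B) ∩ Parcel C| = 23.1333.
|(Parcel A ∪ Parcel B) ∖ Parcel C| = 37.6667 − 23.1333 = 14.53.

14.53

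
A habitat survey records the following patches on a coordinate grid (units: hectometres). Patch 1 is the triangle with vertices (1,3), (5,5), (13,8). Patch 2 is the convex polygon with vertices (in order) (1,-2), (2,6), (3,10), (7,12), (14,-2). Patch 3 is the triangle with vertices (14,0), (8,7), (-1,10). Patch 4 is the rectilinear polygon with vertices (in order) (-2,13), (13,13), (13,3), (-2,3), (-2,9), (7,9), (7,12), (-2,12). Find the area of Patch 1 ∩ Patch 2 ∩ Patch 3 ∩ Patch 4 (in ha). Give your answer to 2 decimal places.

0.59

The intersection is the polygon with vertices (8.684,6.202), (6.231,5.179), (5.96,5.36), (8.568,6.338).
By the shoelace formula its area is 0.59.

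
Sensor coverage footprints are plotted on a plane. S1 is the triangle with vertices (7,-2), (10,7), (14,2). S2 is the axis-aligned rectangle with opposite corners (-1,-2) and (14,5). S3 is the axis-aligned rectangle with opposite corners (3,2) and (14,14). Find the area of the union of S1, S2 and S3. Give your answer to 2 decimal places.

204.00

By inclusion–exclusion:
Individual areas: |S1| = 25.5, |S2| = 105, |S3| = 132.
|S1∩S2| = 23.2333.
|S1∩S3| = 14.1667.
|S2∩S3|: x∈[3,14], y∈[2,5] → 11·3 = 33.
|S1∩S2∩S3| = 11.9.
|S1 ∪ S2 ∪ S3| = 262.5 − 70.4 + 11.9 = 204.00.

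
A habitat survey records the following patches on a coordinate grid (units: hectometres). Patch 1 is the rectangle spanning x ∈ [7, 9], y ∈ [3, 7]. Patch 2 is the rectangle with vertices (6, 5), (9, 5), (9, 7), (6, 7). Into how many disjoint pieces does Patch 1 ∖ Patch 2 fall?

Patch 1 ∖ Patch 2 is a single connected region.

1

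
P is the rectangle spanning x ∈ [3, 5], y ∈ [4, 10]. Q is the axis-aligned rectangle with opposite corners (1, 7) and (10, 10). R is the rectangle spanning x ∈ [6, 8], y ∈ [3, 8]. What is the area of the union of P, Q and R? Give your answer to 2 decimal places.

By inclusion–exclusion:
Individual areas: |P| = 12, |Q| = 27, |R| = 10.
|P∩Q|: x∈[3,5], y∈[7,10] → 2·3 = 6.
|P∩R| = 0 (no overlap).
|Q∩R|: x∈[6,8], y∈[7,8] → 2·1 = 2.
|P∩Q∩R| = 0.
|P ∪ Q ∪ R| = 49 − 8 + 0 = 41.00.

41.00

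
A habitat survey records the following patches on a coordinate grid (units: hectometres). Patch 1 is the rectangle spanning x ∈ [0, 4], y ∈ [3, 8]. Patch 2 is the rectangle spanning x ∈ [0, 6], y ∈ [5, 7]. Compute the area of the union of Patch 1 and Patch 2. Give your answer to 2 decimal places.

By inclusion–exclusion:
Individual areas: |Patch 1| = 20, |Patch 2| = 12.
|Patch 1∩Patch 2|: x∈[0,4], y∈[5,7] → 4·2 = 8.
|Patch 1 ∪ Patch 2| = 32 − 8 = 24.00.

24.00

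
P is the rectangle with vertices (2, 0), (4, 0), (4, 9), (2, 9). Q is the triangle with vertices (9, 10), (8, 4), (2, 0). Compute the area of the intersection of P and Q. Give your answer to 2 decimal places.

1.52

The intersection is the polygon with vertices (4,1.333), (2,0), (4,2.857).
By the shoelace formula its area is 1.52.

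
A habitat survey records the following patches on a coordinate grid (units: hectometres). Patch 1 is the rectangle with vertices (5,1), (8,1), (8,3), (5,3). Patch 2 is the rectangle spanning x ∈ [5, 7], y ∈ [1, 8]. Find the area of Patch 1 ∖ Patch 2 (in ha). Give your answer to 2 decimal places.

2.00

|Patch 1∩Patch 2|: x∈[5,7], y∈[1,3] → 2·2 = 4.
|Patch 1| = 6.
|Patch 1 ∖ Patch 2| = |Patch 1| − |Patch 1∩Patch 2| = 6 − 4 = 2.00.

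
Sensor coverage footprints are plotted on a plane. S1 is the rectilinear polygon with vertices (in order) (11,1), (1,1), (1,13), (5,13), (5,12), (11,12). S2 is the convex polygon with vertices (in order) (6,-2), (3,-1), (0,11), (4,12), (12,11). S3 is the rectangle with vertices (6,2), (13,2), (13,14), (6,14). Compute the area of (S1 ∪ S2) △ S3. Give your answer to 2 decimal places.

109.06

|S1 ∪ S2| = 127.3478.
|(S1 ∪ S2) ∩ S3| = 51.1458.
|(S1 ∪ S2) △ S3| = 127.3478 + 84 − 102.2917 = 109.06.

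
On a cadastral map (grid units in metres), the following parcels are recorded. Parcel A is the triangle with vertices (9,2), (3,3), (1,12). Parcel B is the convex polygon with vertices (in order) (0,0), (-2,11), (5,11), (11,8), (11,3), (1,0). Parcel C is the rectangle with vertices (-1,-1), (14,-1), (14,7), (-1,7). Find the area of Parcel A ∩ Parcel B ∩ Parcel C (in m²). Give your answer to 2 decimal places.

18.66

The intersection is the polygon with vertices (2.111,7), (5,7), (8.742,2.323), (8.143,2.143), (3,3).
By the shoelace formula its area is 18.66.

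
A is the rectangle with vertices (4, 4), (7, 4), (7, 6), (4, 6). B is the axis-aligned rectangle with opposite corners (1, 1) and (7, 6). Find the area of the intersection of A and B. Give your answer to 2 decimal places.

6.00

|A∩B|: x∈[4,7], y∈[4,6] → 3·2 = 6.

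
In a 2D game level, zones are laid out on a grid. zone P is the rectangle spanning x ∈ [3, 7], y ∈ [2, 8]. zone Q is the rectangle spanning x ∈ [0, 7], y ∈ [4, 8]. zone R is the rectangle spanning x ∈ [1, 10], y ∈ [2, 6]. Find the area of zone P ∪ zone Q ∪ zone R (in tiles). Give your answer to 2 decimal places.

By inclusion–exclusion:
Individual areas: |zone P| = 24, |zone Q| = 28, |zone R| = 36.
|zone P∩zone Q|: x∈[3,7], y∈[4,8] → 4·4 = 16.
|zone P∩zone R|: x∈[3,7], y∈[2,6] → 4·4 = 16.
|zone Q∩zone R|: x∈[1,7], y∈[4,6] → 6·2 = 12.
|zone P∩zone Q∩zone R| = 8.
|zone P ∪ zone Q ∪ zone R| = 88 − 44 + 8 = 52.00.

52.00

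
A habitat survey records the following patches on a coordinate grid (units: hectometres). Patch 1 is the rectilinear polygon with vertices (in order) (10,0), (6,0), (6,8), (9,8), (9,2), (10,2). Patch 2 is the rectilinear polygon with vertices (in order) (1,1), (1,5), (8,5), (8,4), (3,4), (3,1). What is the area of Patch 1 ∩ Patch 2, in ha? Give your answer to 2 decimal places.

2.00

The intersection is the polygon with vertices (6,5), (8,5), (8,4), (6,4).
By the shoelace formula its area is 2.00.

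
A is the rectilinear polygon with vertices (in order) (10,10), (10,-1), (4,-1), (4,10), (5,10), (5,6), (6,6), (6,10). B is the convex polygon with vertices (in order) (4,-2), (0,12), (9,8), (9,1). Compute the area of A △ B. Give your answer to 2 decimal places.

47.28

|A| = 62, |B| = 72.5, |A∩B| = 43.6111.
|A △ B| = |A| + |B| − 2·|A∩B| = 62 + 72.5 − 87.2222 = 47.28.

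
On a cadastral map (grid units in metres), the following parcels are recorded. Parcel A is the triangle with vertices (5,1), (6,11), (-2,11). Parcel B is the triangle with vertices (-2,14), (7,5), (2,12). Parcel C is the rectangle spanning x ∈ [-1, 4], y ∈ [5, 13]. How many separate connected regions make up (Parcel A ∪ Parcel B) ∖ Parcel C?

(Parcel A ∪ Parcel B) ∖ Parcel C splits into 3 disjoint pieces (area 17.0083, area 0.7143, area 0.5).

3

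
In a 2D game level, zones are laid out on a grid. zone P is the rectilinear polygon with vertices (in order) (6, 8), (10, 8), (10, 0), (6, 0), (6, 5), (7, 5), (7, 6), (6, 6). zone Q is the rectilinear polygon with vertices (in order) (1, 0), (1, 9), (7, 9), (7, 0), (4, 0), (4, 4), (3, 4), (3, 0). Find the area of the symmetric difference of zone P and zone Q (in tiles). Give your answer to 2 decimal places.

67.00

|zone P| = 31, |zone Q| = 50, |zone P∩zone Q| = 7.
|zone P △ zone Q| = |zone P| + |zone Q| − 2·|zone P∩zone Q| = 31 + 50 − 14 = 67.00.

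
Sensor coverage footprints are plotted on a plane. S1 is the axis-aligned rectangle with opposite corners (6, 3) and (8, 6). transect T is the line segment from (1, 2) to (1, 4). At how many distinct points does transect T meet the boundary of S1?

0

The segment lies entirely outside S1 and never meets its boundary.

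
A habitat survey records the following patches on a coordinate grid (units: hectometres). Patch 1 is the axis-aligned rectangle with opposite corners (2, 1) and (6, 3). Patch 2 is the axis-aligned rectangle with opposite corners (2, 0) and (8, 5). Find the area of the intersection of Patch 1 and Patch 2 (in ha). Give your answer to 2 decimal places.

8.00

|Patch 1∩Patch 2|: x∈[2,6], y∈[1,3] → 4·2 = 8.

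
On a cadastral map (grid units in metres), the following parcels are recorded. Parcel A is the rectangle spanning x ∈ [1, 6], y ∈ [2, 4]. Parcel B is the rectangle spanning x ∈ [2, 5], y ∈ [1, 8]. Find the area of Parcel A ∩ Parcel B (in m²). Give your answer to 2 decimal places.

|Parcel A∩Parcel B|: x∈[2,5], y∈[2,4] → 3·2 = 6.

6.00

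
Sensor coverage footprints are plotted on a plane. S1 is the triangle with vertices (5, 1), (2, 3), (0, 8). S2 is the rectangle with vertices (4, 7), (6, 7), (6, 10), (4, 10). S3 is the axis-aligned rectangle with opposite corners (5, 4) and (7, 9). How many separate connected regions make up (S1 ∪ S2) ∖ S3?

(S1 ∪ S2) ∖ S3 splits into 2 disjoint pieces (area 5.5, area 4).

2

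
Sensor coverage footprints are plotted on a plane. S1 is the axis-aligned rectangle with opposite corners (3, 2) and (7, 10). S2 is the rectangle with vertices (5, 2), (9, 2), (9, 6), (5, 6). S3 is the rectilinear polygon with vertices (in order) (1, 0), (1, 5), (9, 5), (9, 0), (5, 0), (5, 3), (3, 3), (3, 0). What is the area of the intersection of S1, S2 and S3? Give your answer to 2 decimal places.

The intersection is the polygon with vertices (5,2), (5,3), (5,5), (7,5), (7,2).
By the shoelace formula its area is 6.00.

6.00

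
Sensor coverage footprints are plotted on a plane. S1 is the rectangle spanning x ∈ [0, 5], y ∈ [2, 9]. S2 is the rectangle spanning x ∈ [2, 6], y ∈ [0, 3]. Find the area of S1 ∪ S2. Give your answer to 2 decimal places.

44.00

By inclusion–exclusion:
Individual areas: |S1| = 35, |S2| = 12.
|S1∩S2|: x∈[2,5], y∈[2,3] → 3·1 = 3.
|S1 ∪ S2| = 47 − 3 = 44.00.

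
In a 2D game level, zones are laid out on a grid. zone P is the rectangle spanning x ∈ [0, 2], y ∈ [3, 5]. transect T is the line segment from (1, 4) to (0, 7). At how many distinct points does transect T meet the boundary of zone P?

1

The segment meets the boundary at (0.667,5).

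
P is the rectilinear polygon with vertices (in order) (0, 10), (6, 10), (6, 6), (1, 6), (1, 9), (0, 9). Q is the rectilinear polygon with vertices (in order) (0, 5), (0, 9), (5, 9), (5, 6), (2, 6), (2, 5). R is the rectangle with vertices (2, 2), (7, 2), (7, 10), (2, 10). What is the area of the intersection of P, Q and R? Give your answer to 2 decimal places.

9.00

The intersection is the polygon with vertices (5,9), (5,6), (2,6), (2,9).
By the shoelace formula its area is 9.00.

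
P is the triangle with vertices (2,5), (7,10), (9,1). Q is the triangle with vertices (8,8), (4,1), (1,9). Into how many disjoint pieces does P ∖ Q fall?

3

P ∖ Q splits into 3 disjoint pieces (area 0.1818, area 1.9047, area 10.3654).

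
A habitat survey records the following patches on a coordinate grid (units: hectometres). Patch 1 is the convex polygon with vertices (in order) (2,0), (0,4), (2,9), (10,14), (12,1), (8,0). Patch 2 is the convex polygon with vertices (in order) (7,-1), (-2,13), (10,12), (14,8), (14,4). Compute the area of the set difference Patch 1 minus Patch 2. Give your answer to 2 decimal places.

|Patch 1| = 114, |Patch 1∩Patch 2| = 85.1676.
|Patch 1 ∖ Patch 2| = |Patch 1| − |Patch 1∩Patch 2| = 114 − 85.1676 = 28.83.

28.83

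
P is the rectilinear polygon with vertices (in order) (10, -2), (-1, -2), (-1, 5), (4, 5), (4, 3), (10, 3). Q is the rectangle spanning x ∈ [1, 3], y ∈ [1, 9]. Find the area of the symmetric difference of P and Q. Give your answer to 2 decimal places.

65.00

|P| = 65, |Q| = 16, |P∩Q| = 8.
|P △ Q| = |P| + |Q| − 2·|P∩Q| = 65 + 16 − 16 = 65.00.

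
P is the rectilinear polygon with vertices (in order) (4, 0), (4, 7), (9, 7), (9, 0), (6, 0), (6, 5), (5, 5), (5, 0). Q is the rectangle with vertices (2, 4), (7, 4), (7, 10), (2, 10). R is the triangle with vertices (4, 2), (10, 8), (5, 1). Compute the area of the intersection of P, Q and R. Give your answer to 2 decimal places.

0.50

The intersection is the polygon with vertices (7,4), (6,4), (7,5).
By the shoelace formula its area is 0.50.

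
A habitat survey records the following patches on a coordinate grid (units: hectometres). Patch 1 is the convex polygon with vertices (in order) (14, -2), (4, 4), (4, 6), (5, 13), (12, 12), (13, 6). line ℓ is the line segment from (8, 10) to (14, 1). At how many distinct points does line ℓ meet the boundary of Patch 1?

1

The segment meets the boundary at (13.538,1.692).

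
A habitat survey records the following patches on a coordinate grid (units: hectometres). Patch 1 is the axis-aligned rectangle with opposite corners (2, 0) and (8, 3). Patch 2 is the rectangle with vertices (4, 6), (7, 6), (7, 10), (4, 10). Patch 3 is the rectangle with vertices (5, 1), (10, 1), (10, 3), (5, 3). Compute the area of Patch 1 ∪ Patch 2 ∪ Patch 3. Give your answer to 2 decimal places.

34.00

By inclusion–exclusion:
Individual areas: |Patch 1| = 18, |Patch 2| = 12, |Patch 3| = 10.
|Patch 1∩Patch 2| = 0 (no overlap).
|Patch 1∩Patch 3|: x∈[5,8], y∈[1,3] → 3·2 = 6.
|Patch 2∩Patch 3| = 0 (no overlap).
|Patch 1∩Patch 2∩Patch 3| = 0.
|Patch 1 ∪ Patch 2 ∪ Patch 3| = 40 − 6 + 0 = 34.00.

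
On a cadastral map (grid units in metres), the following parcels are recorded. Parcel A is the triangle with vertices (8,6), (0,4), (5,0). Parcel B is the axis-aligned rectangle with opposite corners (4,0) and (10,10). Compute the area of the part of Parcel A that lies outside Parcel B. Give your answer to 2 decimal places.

|Parcel A| = 21, |Parcel A∩Parcel B| = 12.6.
|Parcel A ∖ Parcel B| = |Parcel A| − |Parcel A∩Parcel B| = 21 − 12.6 = 8.40.

8.40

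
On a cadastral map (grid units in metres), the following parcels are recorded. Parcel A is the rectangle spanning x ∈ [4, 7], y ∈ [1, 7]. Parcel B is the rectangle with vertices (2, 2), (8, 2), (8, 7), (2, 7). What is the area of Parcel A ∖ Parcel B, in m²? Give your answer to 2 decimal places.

|Parcel A∩Parcel B|: x∈[4,7], y∈[2,7] → 3·5 = 15.
|Parcel A| = 18.
|Parcel A ∖ Parcel B| = |Parcel A| − |Parcel A∩Parcel B| = 18 − 15 = 3.00.

3.00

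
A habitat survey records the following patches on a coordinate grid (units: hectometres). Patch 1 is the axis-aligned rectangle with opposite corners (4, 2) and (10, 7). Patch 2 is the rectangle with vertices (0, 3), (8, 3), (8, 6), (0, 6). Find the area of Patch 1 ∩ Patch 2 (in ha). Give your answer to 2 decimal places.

|Patch 1∩Patch 2|: x∈[4,8], y∈[3,6] → 4·3 = 12.

12.00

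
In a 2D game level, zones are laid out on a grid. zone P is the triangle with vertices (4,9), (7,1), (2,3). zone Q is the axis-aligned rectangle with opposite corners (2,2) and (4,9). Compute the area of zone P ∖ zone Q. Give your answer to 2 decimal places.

10.20

|zone P| = 17, |zone P∩zone Q| = 6.8.
|zone P ∖ zone Q| = |zone P| − |zone P∩zone Q| = 17 − 6.8 = 10.20.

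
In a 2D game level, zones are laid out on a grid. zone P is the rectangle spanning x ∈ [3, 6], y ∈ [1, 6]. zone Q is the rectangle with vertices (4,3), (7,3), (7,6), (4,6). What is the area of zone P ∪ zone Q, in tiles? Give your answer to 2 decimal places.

18.00

By inclusion–exclusion:
Individual areas: |zone P| = 15, |zone Q| = 9.
|zone P∩zone Q|: x∈[4,6], y∈[3,6] → 2·3 = 6.
|zone P ∪ zone Q| = 24 − 6 = 18.00.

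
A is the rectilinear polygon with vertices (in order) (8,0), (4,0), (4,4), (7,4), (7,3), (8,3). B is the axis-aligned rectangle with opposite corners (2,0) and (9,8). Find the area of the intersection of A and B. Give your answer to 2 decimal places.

15.00

The intersection is the polygon with vertices (4,0), (4,4), (7,4), (7,3), (8,3), (8,0).
By the shoelace formula its area is 15.00.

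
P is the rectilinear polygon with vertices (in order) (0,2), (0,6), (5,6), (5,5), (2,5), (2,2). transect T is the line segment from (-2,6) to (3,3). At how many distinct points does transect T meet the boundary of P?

2

The segment meets the boundary at (2,3.6), (0,4.8).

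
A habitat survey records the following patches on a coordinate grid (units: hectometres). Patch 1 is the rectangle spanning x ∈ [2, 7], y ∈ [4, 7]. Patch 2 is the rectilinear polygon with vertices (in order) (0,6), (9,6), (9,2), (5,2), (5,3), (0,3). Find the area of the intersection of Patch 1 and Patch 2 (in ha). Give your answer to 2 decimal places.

The intersection is the polygon with vertices (7,4), (2,4), (2,6), (7,6).
By the shoelace formula its area is 10.00.

10.00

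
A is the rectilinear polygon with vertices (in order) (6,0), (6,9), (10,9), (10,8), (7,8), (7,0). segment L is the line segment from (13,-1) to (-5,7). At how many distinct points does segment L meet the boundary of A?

2

The segment meets the boundary at (6,2.111), (7,1.667).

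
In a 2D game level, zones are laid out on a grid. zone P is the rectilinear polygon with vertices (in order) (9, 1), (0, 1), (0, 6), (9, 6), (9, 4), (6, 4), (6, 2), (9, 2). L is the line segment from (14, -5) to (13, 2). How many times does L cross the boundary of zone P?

The segment lies entirely outside zone P and never meets its boundary.

0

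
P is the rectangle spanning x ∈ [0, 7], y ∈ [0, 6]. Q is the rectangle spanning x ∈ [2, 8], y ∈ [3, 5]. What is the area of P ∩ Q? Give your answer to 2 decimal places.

10.00

|P∩Q|: x∈[2,7], y∈[3,5] → 5·2 = 10.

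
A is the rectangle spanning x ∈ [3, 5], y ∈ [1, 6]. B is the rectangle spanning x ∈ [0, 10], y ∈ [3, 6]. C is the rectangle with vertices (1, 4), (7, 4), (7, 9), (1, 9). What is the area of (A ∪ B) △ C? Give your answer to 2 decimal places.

40.00

|A ∪ B| = 34.
|(A ∪ B) ∩ C| = 12.
|(A ∪ B) △ C| = 34 + 30 − 24 = 40.00.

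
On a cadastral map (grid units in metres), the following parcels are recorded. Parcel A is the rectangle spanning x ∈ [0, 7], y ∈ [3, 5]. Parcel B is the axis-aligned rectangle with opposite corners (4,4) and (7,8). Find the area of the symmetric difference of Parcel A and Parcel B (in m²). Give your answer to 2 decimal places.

|Parcel A∩Parcel B|: x∈[4,7], y∈[4,5] → 3·1 = 3.
|Parcel A △ Parcel B| = |Parcel A| + |Parcel B| − 2·|Parcel A∩Parcel B| = 14 + 12 − 6 = 20.00.

20.00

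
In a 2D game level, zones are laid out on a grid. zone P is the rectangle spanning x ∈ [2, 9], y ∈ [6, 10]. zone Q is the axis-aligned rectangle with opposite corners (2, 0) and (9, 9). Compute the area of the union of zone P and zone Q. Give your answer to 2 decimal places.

By inclusion–exclusion:
Individual areas: |zone P| = 28, |zone Q| = 63.
|zone P∩zone Q|: x∈[2,9], y∈[6,9] → 7·3 = 21.
|zone P ∪ zone Q| = 91 − 21 = 70.00.

70.00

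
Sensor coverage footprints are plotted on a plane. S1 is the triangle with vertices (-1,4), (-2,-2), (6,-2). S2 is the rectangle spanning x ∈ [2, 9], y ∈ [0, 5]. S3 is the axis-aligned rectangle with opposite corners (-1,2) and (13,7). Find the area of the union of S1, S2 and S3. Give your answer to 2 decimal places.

By inclusion–exclusion:
Individual areas: |S1| = 24, |S2| = 35, |S3| = 70.
|S1∩S2| = 1.1905.
|S1∩S3| = 2.3333.
|S2∩S3|: x∈[2,9], y∈[2,5] → 7·3 = 21.
|S1∩S2∩S3| = 0.
|S1 ∪ S2 ∪ S3| = 129 − 24.5238 + 0 = 104.48.

104.48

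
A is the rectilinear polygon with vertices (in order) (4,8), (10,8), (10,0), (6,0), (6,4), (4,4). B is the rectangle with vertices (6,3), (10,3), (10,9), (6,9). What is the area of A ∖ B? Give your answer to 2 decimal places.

|A| = 40, |A∩B| = 20.
|A ∖ B| = |A| − |A∩B| = 40 − 20 = 20.00.

20.00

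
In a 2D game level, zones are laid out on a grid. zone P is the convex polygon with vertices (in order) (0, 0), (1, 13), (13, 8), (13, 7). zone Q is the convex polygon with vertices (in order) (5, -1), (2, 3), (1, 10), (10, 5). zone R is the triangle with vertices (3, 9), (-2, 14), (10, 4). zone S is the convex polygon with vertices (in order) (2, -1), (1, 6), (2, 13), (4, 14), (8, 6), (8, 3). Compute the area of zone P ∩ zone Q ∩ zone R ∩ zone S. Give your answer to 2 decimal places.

The intersection is the polygon with vertices (8,5.667), (8,5.429), (3.7,8.5), (6.4,7).
By the shoelace formula its area is 1.11.

1.11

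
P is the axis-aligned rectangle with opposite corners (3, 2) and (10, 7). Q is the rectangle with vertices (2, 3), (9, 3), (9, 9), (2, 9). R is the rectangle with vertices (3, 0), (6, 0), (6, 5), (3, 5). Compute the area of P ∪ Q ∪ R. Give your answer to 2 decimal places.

59.00

By inclusion–exclusion:
Individual areas: |P| = 35, |Q| = 42, |R| = 15.
|P∩Q|: x∈[3,9], y∈[3,7] → 6·4 = 24.
|P∩R|: x∈[3,6], y∈[2,5] → 3·3 = 9.
|Q∩R|: x∈[3,6], y∈[3,5] → 3·2 = 6.
|P∩Q∩R| = 6.
|P ∪ Q ∪ R| = 92 − 39 + 6 = 59.00.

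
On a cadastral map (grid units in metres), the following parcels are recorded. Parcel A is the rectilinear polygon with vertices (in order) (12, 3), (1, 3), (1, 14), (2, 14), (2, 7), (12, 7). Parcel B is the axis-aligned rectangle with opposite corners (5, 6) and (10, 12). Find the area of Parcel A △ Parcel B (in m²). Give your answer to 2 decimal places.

|Parcel A| = 51, |Parcel B| = 30, |Parcel A∩Parcel B| = 5.
|Parcel A △ Parcel B| = |Parcel A| + |Parcel B| − 2·|Parcel A∩Parcel B| = 51 + 30 − 10 = 71.00.

71.00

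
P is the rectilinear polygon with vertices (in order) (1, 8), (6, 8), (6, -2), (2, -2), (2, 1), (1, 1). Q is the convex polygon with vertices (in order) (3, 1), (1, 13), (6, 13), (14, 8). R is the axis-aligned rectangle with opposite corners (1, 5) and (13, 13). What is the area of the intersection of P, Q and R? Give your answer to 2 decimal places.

The intersection is the polygon with vertices (6,5), (2.333,5), (1.833,8), (6,8).
By the shoelace formula its area is 11.75.

11.75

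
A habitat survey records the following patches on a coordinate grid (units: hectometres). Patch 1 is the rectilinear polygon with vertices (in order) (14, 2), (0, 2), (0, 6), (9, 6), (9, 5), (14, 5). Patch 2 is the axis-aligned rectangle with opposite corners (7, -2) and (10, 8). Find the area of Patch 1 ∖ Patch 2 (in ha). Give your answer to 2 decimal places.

40.00

|Patch 1| = 51, |Patch 1∩Patch 2| = 11.
|Patch 1 ∖ Patch 2| = |Patch 1| − |Patch 1∩Patch 2| = 51 − 11 = 40.00.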